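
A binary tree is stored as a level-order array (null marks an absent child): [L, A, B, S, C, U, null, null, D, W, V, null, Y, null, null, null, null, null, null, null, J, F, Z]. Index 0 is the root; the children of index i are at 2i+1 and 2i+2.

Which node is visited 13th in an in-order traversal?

B

In-order visits the left subtree, then the node, then the right subtree.
At L: go left to A.
  At A: go left to S.
    At S: no left child.
    Visit S.
    At S: go right to D.
      D is a leaf — visit D.
  Visit A.
  At A: go right to C.
    At C: go left to W.
      At W: no left child.
      Visit W.
      At W: go right to J.
        J is a leaf — visit J.
    Visit C.
    At C: go right to V.
      At V: go left to F.
        F is a leaf — visit F.
      Visit V.
      At V: go right to Z.
        Z is a leaf — visit Z.
Visit L.
At L: go right to B.
  At B: go left to U.
    At U: no left child.
    Visit U.
    At U: go right to Y.
      Y is a leaf — visit Y.
  Visit B.
  At B: no right child.
Full in-order sequence: S, D, A, W, J, C, F, V, Z, L, U, Y, B.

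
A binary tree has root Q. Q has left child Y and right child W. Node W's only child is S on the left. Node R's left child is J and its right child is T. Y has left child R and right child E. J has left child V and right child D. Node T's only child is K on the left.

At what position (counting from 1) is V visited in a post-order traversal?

Post-order visits the left subtree, then the right subtree, then the node.
At Q: go left to Y.
  At Y: go left to R.
    At R: go left to J.
      At J: go left to V.
        V is a leaf — visit V.
      At J: go right to D.
        D is a leaf — visit D.
      Visit J.
    At R: go right to T.
      At T: go left to K.
        K is a leaf — visit K.
      At T: no right child.
      Visit T.
    Visit R.
  At Y: go right to E.
    E is a leaf — visit E.
  Visit Y.
At Q: go right to W.
  At W: go left to S.
    S is a leaf — visit S.
  At W: no right child.
  Visit W.
Visit Q.
Full post-order sequence: V, D, J, K, T, R, E, Y, S, W, Q.

1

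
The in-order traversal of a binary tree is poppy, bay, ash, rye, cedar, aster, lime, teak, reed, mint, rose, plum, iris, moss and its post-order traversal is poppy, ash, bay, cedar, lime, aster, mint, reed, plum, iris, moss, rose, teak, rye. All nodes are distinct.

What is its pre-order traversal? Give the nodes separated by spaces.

The last element of post-order is the root; it splits in-order into left and right subtrees.
Root rye: left subtree has 3 nodes {poppy, bay, ash}, right has 10 {cedar, aster, lime, teak, reed, mint, rose, plum, iris, moss}.
  Root bay: left subtree has 1 node {poppy}, right has 1 {ash}.
  Root teak: left subtree has 3 nodes {cedar, aster, lime}, right has 6 {reed, mint, rose, plum, iris, moss}.
    Root aster: left subtree has 1 node {cedar}, right has 1 {lime}.
    Root rose: left subtree has 2 nodes {reed, mint}, right has 3 {plum, iris, moss}.
      Root reed: left subtree has 0 nodes { }, right has 1 {mint}.
      Root moss: left subtree has 2 nodes {plum, iris}, right has 0 { }.
        Root iris: left subtree has 1 node {plum}, right has 0 { }.

rye bay poppy ash teak aster cedar lime rose reed mint moss iris plum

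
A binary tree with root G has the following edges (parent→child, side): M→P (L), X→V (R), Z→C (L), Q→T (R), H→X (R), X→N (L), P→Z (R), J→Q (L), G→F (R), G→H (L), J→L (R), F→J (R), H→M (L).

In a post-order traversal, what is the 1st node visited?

C

Post-order visits the left subtree, then the right subtree, then the node.
At G: go left to H.
  At H: go left to M.
    At M: go left to P.
      At P: no left child.
      At P: go right to Z.
        At Z: go left to C.
          C is a leaf — visit C.
        At Z: no right child.
        Visit Z.
      Visit P.
    At M: no right child.
    Visit M.
  At H: go right to X.
    At X: go left to N.
      N is a leaf — visit N.
    At X: go right to V.
      V is a leaf — visit V.
    Visit X.
  Visit H.
At G: go right to F.
  At F: no left child.
  At F: go right to J.
    At J: go left to Q.
      At Q: no left child.
      At Q: go right to T.
        T is a leaf — visit T.
      Visit Q.
    At J: go right to L.
      L is a leaf — visit L.
    Visit J.
  Visit F.
Visit G.
Full post-order sequence: C, Z, P, M, N, V, X, H, T, Q, L, J, F, G.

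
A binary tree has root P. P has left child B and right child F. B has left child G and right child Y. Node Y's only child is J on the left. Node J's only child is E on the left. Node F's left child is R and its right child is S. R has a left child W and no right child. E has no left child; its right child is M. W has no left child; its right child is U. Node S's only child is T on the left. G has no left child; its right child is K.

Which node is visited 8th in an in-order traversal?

In-order visits the left subtree, then the node, then the right subtree.
At P: go left to B.
  At B: go left to G.
    At G: no left child.
    Visit G.
    At G: go right to K.
      K is a leaf — visit K.
  Visit B.
  At B: go right to Y.
    At Y: go left to J.
      At J: go left to E.
        At E: no left child.
        Visit E.
        At E: go right to M.
          M is a leaf — visit M.
      Visit J.
      At J: no right child.
    Visit Y.
    At Y: no right child.
Visit P.
At P: go right to F.
  At F: go left to R.
    At R: go left to W.
      At W: no left child.
      Visit W.
      At W: go right to U.
        U is a leaf — visit U.
    Visit R.
    At R: no right child.
  Visit F.
  At F: go right to S.
    At S: go left to T.
      T is a leaf — visit T.
    Visit S.
    At S: no right child.
Full in-order sequence: G, K, B, E, M, J, Y, P, W, U, R, F, T, S.

P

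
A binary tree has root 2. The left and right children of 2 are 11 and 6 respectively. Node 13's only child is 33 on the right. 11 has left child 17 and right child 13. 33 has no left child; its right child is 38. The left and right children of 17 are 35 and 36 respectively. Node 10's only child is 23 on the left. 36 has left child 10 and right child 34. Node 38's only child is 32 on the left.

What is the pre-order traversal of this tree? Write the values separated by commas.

Pre-order visits the node, then its left subtree, then its right subtree.
Visit 2.
At 2: go left to 11.
  Visit 11.
  At 11: go left to 17.
    Visit 17.
    At 17: go left to 35.
      35 is a leaf — visit 35.
    At 17: go right to 36.
      Visit 36.
      At 36: go left to 10.
        Visit 10.
        At 10: go left to 23.
          23 is a leaf — visit 23.
        At 10: no right child.
      At 36: go right to 34.
        34 is a leaf — visit 34.
  At 11: go right to 13.
    Visit 13.
    At 13: no left child.
    At 13: go right to 33.
      Visit 33.
      At 33: no left child.
      At 33: go right to 38.
        Visit 38.
        At 38: go left to 32.
          32 is a leaf — visit 32.
        At 38: no right child.
At 2: go right to 6.
  6 is a leaf — visit 6.

2, 11, 17, 35, 36, 10, 23, 34, 13, 33, 38, 32, 6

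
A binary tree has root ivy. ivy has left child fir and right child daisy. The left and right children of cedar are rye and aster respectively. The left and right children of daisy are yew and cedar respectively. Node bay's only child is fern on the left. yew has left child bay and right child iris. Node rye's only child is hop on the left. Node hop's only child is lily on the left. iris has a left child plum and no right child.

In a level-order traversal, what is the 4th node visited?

yew

Level-order visits nodes level by level from the root, left to right within each level.
Level 0: ivy
Level 1: fir, daisy
Level 2: yew, cedar
Level 3: bay, iris, rye, aster
Level 4: fern, plum, hop
Level 5: lily
Full level-order sequence: ivy, fir, daisy, yew, cedar, bay, iris, rye, aster, fern, plum, hop, lily.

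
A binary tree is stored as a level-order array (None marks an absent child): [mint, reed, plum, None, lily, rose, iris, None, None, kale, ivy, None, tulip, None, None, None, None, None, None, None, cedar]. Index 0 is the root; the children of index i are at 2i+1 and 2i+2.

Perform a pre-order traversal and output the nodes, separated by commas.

Pre-order visits the node, then its left subtree, then its right subtree.
Visit mint.
At mint: go left to reed.
  Visit reed.
  At reed: no left child.
  At reed: go right to lily.
    Visit lily.
    At lily: go left to kale.
      Visit kale.
      At kale: no left child.
      At kale: go right to cedar.
        cedar is a leaf — visit cedar.
    At lily: go right to ivy.
      ivy is a leaf — visit ivy.
At mint: go right to plum.
  Visit plum.
  At plum: go left to rose.
    Visit rose.
    At rose: no left child.
    At rose: go right to tulip.
      tulip is a leaf — visit tulip.
  At plum: go right to iris.
    iris is a leaf — visit iris.

mint, reed, lily, kale, cedar, ivy, plum, rose, tulip, iris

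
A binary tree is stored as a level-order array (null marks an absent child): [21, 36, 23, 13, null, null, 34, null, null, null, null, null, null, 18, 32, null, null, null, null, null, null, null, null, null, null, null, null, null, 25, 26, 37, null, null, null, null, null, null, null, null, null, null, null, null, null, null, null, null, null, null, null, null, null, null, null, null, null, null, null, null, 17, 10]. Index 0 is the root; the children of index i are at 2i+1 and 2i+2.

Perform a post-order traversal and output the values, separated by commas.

13, 36, 25, 18, 17, 10, 26, 37, 32, 34, 23, 21

Post-order visits the left subtree, then the right subtree, then the node.
At 21: go left to 36.
  At 36: go left to 13.
    13 is a leaf — visit 13.
  At 36: no right child.
  Visit 36.
At 21: go right to 23.
  At 23: no left child.
  At 23: go right to 34.
    At 34: go left to 18.
      At 18: no left child.
      At 18: go right to 25.
        25 is a leaf — visit 25.
      Visit 18.
    At 34: go right to 32.
      At 32: go left to 26.
        At 26: go left to 17.
          17 is a leaf — visit 17.
        At 26: go right to 10.
          10 is a leaf — visit 10.
        Visit 26.
      At 32: go right to 37.
        37 is a leaf — visit 37.
      Visit 32.
    Visit 34.
  Visit 23.
Visit 21.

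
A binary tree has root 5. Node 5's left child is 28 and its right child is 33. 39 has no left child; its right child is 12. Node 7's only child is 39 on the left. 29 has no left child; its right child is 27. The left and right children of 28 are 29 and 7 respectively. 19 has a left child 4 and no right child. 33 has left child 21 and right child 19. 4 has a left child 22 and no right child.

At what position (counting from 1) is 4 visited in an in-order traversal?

11

In-order visits the left subtree, then the node, then the right subtree.
At 5: go left to 28.
  At 28: go left to 29.
    At 29: no left child.
    Visit 29.
    At 29: go right to 27.
      27 is a leaf — visit 27.
  Visit 28.
  At 28: go right to 7.
    At 7: go left to 39.
      At 39: no left child.
      Visit 39.
      At 39: go right to 12.
        12 is a leaf — visit 12.
    Visit 7.
    At 7: no right child.
Visit 5.
At 5: go right to 33.
  At 33: go left to 21.
    21 is a leaf — visit 21.
  Visit 33.
  At 33: go right to 19.
    At 19: go left to 4.
      At 4: go left to 22.
        22 is a leaf — visit 22.
      Visit 4.
      At 4: no right child.
    Visit 19.
    At 19: no right child.
Full in-order sequence: 29, 27, 28, 39, 12, 7, 5, 21, 33, 22, 4, 19.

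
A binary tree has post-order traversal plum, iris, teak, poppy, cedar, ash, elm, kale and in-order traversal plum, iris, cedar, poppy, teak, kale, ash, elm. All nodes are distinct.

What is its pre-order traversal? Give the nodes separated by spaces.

kale cedar iris plum poppy teak elm ash

The last element of post-order is the root; it splits in-order into left and right subtrees.
Root kale: left subtree has 5 nodes {plum, iris, cedar, poppy, teak}, right has 2 {ash, elm}.
  Root cedar: left subtree has 2 nodes {plum, iris}, right has 2 {poppy, teak}.
    Root iris: left subtree has 1 node {plum}, right has 0 { }.
    Root poppy: left subtree has 0 nodes { }, right has 1 {teak}.
  Root elm: left subtree has 1 node {ash}, right has 0 { }.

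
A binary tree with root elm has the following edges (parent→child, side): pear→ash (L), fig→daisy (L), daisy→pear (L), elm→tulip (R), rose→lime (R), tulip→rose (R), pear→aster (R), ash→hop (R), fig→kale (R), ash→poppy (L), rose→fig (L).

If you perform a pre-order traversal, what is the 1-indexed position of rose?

3

Pre-order visits the node, then its left subtree, then its right subtree.
Visit elm.
At elm: no left child.
At elm: go right to tulip.
  Visit tulip.
  At tulip: no left child.
  At tulip: go right to rose.
    Visit rose.
    At rose: go left to fig.
      Visit fig.
      At fig: go left to daisy.
        Visit daisy.
        At daisy: go left to pear.
          Visit pear.
          At pear: go left to ash.
            Visit ash.
            At ash: go left to poppy.
              poppy is a leaf — visit poppy.
            At ash: go right to hop.
              hop is a leaf — visit hop.
          At pear: go right to aster.
            aster is a leaf — visit aster.
        At daisy: no right child.
      At fig: go right to kale.
        kale is a leaf — visit kale.
    At rose: go right to lime.
      lime is a leaf — visit lime.
Full pre-order sequence: elm, tulip, rose, fig, daisy, pear, ash, poppy, hop, aster, kale, lime.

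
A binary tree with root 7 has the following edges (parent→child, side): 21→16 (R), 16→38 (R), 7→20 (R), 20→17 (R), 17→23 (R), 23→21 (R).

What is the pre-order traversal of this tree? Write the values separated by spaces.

Pre-order visits the node, then its left subtree, then its right subtree.
Visit 7.
At 7: no left child.
At 7: go right to 20.
  Visit 20.
  At 20: no left child.
  At 20: go right to 17.
    Visit 17.
    At 17: no left child.
    At 17: go right to 23.
      Visit 23.
      At 23: no left child.
      At 23: go right to 21.
        Visit 21.
        At 21: no left child.
        At 21: go right to 16.
          Visit 16.
          At 16: no left child.
          At 16: go right to 38.
            38 is a leaf — visit 38.

7 20 17 23 21 16 38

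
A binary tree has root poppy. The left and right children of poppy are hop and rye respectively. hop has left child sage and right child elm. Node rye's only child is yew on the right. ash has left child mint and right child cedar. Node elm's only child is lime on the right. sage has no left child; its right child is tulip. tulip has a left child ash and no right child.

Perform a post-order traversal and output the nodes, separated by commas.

Post-order visits the left subtree, then the right subtree, then the node.
At poppy: go left to hop.
  At hop: go left to sage.
    At sage: no left child.
    At sage: go right to tulip.
      At tulip: go left to ash.
        At ash: go left to mint.
          mint is a leaf — visit mint.
        At ash: go right to cedar.
          cedar is a leaf — visit cedar.
        Visit ash.
      At tulip: no right child.
      Visit tulip.
    Visit sage.
  At hop: go right to elm.
    At elm: no left child.
    At elm: go right to lime.
      lime is a leaf — visit lime.
    Visit elm.
  Visit hop.
At poppy: go right to rye.
  At rye: no left child.
  At rye: go right to yew.
    yew is a leaf — visit yew.
  Visit rye.
Visit poppy.

mint, cedar, ash, tulip, sage, lime, elm, hop, yew, rye, poppy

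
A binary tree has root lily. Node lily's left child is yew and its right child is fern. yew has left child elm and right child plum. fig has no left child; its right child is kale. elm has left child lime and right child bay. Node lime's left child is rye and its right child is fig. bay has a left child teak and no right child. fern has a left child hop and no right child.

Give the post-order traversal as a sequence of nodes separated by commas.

Post-order visits the left subtree, then the right subtree, then the node.
At lily: go left to yew.
  At yew: go left to elm.
    At elm: go left to lime.
      At lime: go left to rye.
        rye is a leaf — visit rye.
      At lime: go right to fig.
        At fig: no left child.
        At fig: go right to kale.
          kale is a leaf — visit kale.
        Visit fig.
      Visit lime.
    At elm: go right to bay.
      At bay: go left to teak.
        teak is a leaf — visit teak.
      At bay: no right child.
      Visit bay.
    Visit elm.
  At yew: go right to plum.
    plum is a leaf — visit plum.
  Visit yew.
At lily: go right to fern.
  At fern: go left to hop.
    hop is a leaf — visit hop.
  At fern: no right child.
  Visit fern.
Visit lily.

rye, kale, fig, lime, teak, bay, elm, plum, yew, hop, fern, lily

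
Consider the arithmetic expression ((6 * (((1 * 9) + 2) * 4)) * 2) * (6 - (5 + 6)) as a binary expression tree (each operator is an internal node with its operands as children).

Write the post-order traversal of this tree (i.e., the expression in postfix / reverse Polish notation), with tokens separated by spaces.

6 1 9 * 2 + 4 * * 2 * 6 5 6 + - *

Post-order on an expression tree gives postfix notation: for each operator, emit left operand, right operand, then the operator.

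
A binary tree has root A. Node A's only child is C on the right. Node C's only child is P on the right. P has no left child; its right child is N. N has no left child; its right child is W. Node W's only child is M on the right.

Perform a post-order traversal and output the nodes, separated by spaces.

M W N P C A

Post-order visits the left subtree, then the right subtree, then the node.
At A: no left child.
At A: go right to C.
  At C: no left child.
  At C: go right to P.
    At P: no left child.
    At P: go right to N.
      At N: no left child.
      At N: go right to W.
        At W: no left child.
        At W: go right to M.
          M is a leaf — visit M.
        Visit W.
      Visit N.
    Visit P.
  Visit C.
Visit A.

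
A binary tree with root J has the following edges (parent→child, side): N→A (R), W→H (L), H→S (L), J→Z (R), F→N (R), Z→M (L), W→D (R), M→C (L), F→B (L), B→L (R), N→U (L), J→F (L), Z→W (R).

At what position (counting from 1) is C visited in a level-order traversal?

Level-order visits nodes level by level from the root, left to right within each level.
Level 0: J
Level 1: F, Z
Level 2: B, N, M, W
Level 3: L, U, A, C, H, D
Level 4: S
Full level-order sequence: J, F, Z, B, N, M, W, L, U, A, C, H, D, S.

11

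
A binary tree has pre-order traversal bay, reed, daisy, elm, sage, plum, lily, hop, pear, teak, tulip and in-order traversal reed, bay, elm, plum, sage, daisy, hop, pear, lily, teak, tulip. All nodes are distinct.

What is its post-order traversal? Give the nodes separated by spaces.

The first element of pre-order is the root; it splits in-order into left and right subtrees.
Root bay: left subtree has 1 node {reed}, right has 9 {elm, plum, sage, daisy, hop, pear, lily, teak, tulip}.
  Root daisy: left subtree has 3 nodes {elm, plum, sage}, right has 5 {hop, pear, lily, teak, tulip}.
    Root elm: left subtree has 0 nodes { }, right has 2 {plum, sage}.
      Root sage: left subtree has 1 node {plum}, right has 0 { }.
    Root lily: left subtree has 2 nodes {hop, pear}, right has 2 {teak, tulip}.
      Root hop: left subtree has 0 nodes { }, right has 1 {pear}.
      Root teak: left subtree has 0 nodes { }, right has 1 {tulip}.

reed plum sage elm pear hop tulip teak lily daisy bay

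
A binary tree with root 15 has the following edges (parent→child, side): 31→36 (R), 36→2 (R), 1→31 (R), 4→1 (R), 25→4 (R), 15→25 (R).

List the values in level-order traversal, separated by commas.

15, 25, 4, 1, 31, 36, 2

Level-order visits nodes level by level from the root, left to right within each level.
Level 0: 15
Level 1: 25
Level 2: 4
Level 3: 1
Level 4: 31
Level 5: 36
Level 6: 2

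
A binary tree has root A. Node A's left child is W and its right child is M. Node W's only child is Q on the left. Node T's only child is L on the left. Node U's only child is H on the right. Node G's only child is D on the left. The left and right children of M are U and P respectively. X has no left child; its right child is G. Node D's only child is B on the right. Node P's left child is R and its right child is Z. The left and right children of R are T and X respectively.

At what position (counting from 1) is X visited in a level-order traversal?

Level-order visits nodes level by level from the root, left to right within each level.
Level 0: A
Level 1: W, M
Level 2: Q, U, P
Level 3: H, R, Z
Level 4: T, X
Level 5: L, G
Level 6: D
Level 7: B
Full level-order sequence: A, W, M, Q, U, P, H, R, Z, T, X, L, G, D, B.

11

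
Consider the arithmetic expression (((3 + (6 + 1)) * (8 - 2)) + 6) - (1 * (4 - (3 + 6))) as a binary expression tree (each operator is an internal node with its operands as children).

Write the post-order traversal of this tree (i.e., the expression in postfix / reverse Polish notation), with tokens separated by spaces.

Post-order on an expression tree gives postfix notation: for each operator, emit left operand, right operand, then the operator.

3 6 1 + + 8 2 - * 6 + 1 4 3 6 + - * -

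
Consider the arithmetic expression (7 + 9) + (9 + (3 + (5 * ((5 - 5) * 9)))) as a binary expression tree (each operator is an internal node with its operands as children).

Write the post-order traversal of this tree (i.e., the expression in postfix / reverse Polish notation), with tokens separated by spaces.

7 9 + 9 3 5 5 5 - 9 * * + + +

Post-order on an expression tree gives postfix notation: for each operator, emit left operand, right operand, then the operator.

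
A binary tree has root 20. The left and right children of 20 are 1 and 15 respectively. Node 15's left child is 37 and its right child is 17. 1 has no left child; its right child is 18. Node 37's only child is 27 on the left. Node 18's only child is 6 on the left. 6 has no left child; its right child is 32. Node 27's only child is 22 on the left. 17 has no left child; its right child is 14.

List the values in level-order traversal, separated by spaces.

Level-order visits nodes level by level from the root, left to right within each level.
Level 0: 20
Level 1: 1, 15
Level 2: 18, 37, 17
Level 3: 6, 27, 14
Level 4: 32, 22

20 1 15 18 37 17 6 27 14 32 22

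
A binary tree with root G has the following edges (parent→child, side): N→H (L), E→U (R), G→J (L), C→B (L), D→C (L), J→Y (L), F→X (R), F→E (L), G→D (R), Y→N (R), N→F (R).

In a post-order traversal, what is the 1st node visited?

H

Post-order visits the left subtree, then the right subtree, then the node.
At G: go left to J.
  At J: go left to Y.
    At Y: no left child.
    At Y: go right to N.
      At N: go left to H.
        H is a leaf — visit H.
      At N: go right to F.
        At F: go left to E.
          At E: no left child.
          At E: go right to U.
            U is a leaf — visit U.
          Visit E.
        At F: go right to X.
          X is a leaf — visit X.
        Visit F.
      Visit N.
    Visit Y.
  At J: no right child.
  Visit J.
At G: go right to D.
  At D: go left to C.
    At C: go left to B.
      B is a leaf — visit B.
    At C: no right child.
    Visit C.
  At D: no right child.
  Visit D.
Visit G.
Full post-order sequence: H, U, E, X, F, N, Y, J, B, C, D, G.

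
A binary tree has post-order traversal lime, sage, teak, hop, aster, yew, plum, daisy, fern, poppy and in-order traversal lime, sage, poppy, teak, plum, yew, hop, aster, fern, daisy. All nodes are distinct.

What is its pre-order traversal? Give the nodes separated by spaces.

The last element of post-order is the root; it splits in-order into left and right subtrees.
Root poppy: left subtree has 2 nodes {lime, sage}, right has 7 {teak, plum, yew, hop, aster, fern, daisy}.
  Root sage: left subtree has 1 node {lime}, right has 0 { }.
  Root fern: left subtree has 5 nodes {teak, plum, yew, hop, aster}, right has 1 {daisy}.
    Root plum: left subtree has 1 node {teak}, right has 3 {yew, hop, aster}.
      Root yew: left subtree has 0 nodes { }, right has 2 {hop, aster}.
        Root aster: left subtree has 1 node {hop}, right has 0 { }.

poppy sage lime fern plum teak yew aster hop daisy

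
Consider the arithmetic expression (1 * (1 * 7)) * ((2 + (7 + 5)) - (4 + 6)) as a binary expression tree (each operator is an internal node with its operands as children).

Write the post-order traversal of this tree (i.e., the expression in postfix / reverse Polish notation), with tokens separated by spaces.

1 1 7 * * 2 7 5 + + 4 6 + - *

Post-order on an expression tree gives postfix notation: for each operator, emit left operand, right operand, then the operator.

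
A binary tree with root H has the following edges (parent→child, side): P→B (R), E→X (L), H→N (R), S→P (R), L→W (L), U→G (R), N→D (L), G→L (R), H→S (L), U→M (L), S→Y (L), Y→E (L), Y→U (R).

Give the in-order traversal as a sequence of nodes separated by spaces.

X E Y M U G W L S P B H D N

In-order visits the left subtree, then the node, then the right subtree.
At H: go left to S.
  At S: go left to Y.
    At Y: go left to E.
      At E: go left to X.
        X is a leaf — visit X.
      Visit E.
      At E: no right child.
    Visit Y.
    At Y: go right to U.
      At U: go left to M.
        M is a leaf — visit M.
      Visit U.
      At U: go right to G.
        At G: no left child.
        Visit G.
        At G: go right to L.
          At L: go left to W.
            W is a leaf — visit W.
          Visit L.
          At L: no right child.
  Visit S.
  At S: go right to P.
    At P: no left child.
    Visit P.
    At P: go right to B.
      B is a leaf — visit B.
Visit H.
At H: go right to N.
  At N: go left to D.
    D is a leaf — visit D.
  Visit N.
  At N: no right child.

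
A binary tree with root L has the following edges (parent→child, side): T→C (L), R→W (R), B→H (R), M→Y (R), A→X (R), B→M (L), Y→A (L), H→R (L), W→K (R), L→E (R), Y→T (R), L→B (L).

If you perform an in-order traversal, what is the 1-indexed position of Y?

In-order visits the left subtree, then the node, then the right subtree.
At L: go left to B.
  At B: go left to M.
    At M: no left child.
    Visit M.
    At M: go right to Y.
      At Y: go left to A.
        At A: no left child.
        Visit A.
        At A: go right to X.
          X is a leaf — visit X.
      Visit Y.
      At Y: go right to T.
        At T: go left to C.
          C is a leaf — visit C.
        Visit T.
        At T: no right child.
  Visit B.
  At B: go right to H.
    At H: go left to R.
      At R: no left child.
      Visit R.
      At R: go right to W.
        At W: no left child.
        Visit W.
        At W: go right to K.
          K is a leaf — visit K.
    Visit H.
    At H: no right child.
Visit L.
At L: go right to E.
  E is a leaf — visit E.
Full in-order sequence: M, A, X, Y, C, T, B, R, W, K, H, L, E.

4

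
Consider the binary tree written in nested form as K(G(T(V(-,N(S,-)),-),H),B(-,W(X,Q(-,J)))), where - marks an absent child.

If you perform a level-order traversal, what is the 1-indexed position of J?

11

Level-order visits nodes level by level from the root, left to right within each level.
Level 0: K
Level 1: G, B
Level 2: T, H, W
Level 3: V, X, Q
Level 4: N, J
Level 5: S
Full level-order sequence: K, G, B, T, H, W, V, X, Q, N, J, S.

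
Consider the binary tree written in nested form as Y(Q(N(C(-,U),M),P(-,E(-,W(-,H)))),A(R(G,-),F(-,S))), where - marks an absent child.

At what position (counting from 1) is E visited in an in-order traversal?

In-order visits the left subtree, then the node, then the right subtree.
At Y: go left to Q.
  At Q: go left to N.
    At N: go left to C.
      At C: no left child.
      Visit C.
      At C: go right to U.
        U is a leaf — visit U.
    Visit N.
    At N: go right to M.
      M is a leaf — visit M.
  Visit Q.
  At Q: go right to P.
    At P: no left child.
    Visit P.
    At P: go right to E.
      At E: no left child.
      Visit E.
      At E: go right to W.
        At W: no left child.
        Visit W.
        At W: go right to H.
          H is a leaf — visit H.
Visit Y.
At Y: go right to A.
  At A: go left to R.
    At R: go left to G.
      G is a leaf — visit G.
    Visit R.
    At R: no right child.
  Visit A.
  At A: go right to F.
    At F: no left child.
    Visit F.
    At F: go right to S.
      S is a leaf — visit S.
Full in-order sequence: C, U, N, M, Q, P, E, W, H, Y, G, R, A, F, S.

7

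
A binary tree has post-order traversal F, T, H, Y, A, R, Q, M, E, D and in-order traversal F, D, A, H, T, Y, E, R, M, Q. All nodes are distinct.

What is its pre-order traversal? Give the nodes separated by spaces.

The last element of post-order is the root; it splits in-order into left and right subtrees.
Root D: left subtree has 1 node {F}, right has 8 {A, H, T, Y, E, R, M, Q}.
  Root E: left subtree has 4 nodes {A, H, T, Y}, right has 3 {R, M, Q}.
    Root A: left subtree has 0 nodes { }, right has 3 {H, T, Y}.
      Root Y: left subtree has 2 nodes {H, T}, right has 0 { }.
        Root H: left subtree has 0 nodes { }, right has 1 {T}.
    Root M: left subtree has 1 node {R}, right has 1 {Q}.

D F E A Y H T M R Q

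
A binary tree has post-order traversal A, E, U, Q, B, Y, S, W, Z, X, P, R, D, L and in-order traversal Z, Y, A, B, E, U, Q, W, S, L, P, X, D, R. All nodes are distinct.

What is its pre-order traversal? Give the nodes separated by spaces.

L Z W Y B A Q U E S D P X R

The last element of post-order is the root; it splits in-order into left and right subtrees.
Root L: left subtree has 9 nodes {Z, Y, A, B, E, U, Q, W, S}, right has 4 {P, X, D, R}.
  Root Z: left subtree has 0 nodes { }, right has 8 {Y, A, B, E, U, Q, W, S}.
    Root W: left subtree has 6 nodes {Y, A, B, E, U, Q}, right has 1 {S}.
      Root Y: left subtree has 0 nodes { }, right has 5 {A, B, E, U, Q}.
        Root B: left subtree has 1 node {A}, right has 3 {E, U, Q}.
          Root Q: left subtree has 2 nodes {E, U}, right has 0 { }.
            Root U: left subtree has 1 node {E}, right has 0 { }.
  Root D: left subtree has 2 nodes {P, X}, right has 1 {R}.
    Root P: left subtree has 0 nodes { }, right has 1 {X}.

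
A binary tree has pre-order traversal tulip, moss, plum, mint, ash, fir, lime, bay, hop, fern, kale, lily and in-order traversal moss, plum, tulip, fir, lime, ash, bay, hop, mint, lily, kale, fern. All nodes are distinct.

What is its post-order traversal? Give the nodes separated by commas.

The first element of pre-order is the root; it splits in-order into left and right subtrees.
Root tulip: left subtree has 2 nodes {moss, plum}, right has 9 {fir, lime, ash, bay, hop, mint, lily, kale, fern}.
  Root moss: left subtree has 0 nodes { }, right has 1 {plum}.
  Root mint: left subtree has 5 nodes {fir, lime, ash, bay, hop}, right has 3 {lily, kale, fern}.
    Root ash: left subtree has 2 nodes {fir, lime}, right has 2 {bay, hop}.
      Root fir: left subtree has 0 nodes { }, right has 1 {lime}.
      Root bay: left subtree has 0 nodes { }, right has 1 {hop}.
    Root fern: left subtree has 2 nodes {lily, kale}, right has 0 { }.
      Root kale: left subtree has 1 node {lily}, right has 0 { }.

plum, moss, lime, fir, hop, bay, ash, lily, kale, fern, mint, tulip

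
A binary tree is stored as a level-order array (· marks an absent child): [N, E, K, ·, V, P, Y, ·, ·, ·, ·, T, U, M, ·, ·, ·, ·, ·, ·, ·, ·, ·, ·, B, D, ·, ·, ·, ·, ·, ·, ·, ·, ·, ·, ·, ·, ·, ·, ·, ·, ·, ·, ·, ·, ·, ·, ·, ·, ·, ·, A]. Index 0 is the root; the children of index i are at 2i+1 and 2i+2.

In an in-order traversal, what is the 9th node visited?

In-order visits the left subtree, then the node, then the right subtree.
At N: go left to E.
  At E: no left child.
  Visit E.
  At E: go right to V.
    V is a leaf — visit V.
Visit N.
At N: go right to K.
  At K: go left to P.
    At P: go left to T.
      At T: no left child.
      Visit T.
      At T: go right to B.
        B is a leaf — visit B.
    Visit P.
    At P: go right to U.
      At U: go left to D.
        At D: no left child.
        Visit D.
        At D: go right to A.
          A is a leaf — visit A.
      Visit U.
      At U: no right child.
  Visit K.
  At K: go right to Y.
    At Y: go left to M.
      M is a leaf — visit M.
    Visit Y.
    At Y: no right child.
Full in-order sequence: E, V, N, T, B, P, D, A, U, K, M, Y.

U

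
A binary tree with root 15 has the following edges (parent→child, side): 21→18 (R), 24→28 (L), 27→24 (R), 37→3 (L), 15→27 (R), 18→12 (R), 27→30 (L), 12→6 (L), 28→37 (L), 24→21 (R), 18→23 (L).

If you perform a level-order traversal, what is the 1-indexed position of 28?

5

Level-order visits nodes level by level from the root, left to right within each level.
Level 0: 15
Level 1: 27
Level 2: 30, 24
Level 3: 28, 21
Level 4: 37, 18
Level 5: 3, 23, 12
Level 6: 6
Full level-order sequence: 15, 27, 30, 24, 28, 21, 37, 18, 3, 23, 12, 6.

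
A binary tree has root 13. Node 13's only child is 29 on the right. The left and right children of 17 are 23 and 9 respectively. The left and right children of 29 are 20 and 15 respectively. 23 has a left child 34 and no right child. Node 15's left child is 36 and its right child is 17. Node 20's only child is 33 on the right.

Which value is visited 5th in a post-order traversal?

Post-order visits the left subtree, then the right subtree, then the node.
At 13: no left child.
At 13: go right to 29.
  At 29: go left to 20.
    At 20: no left child.
    At 20: go right to 33.
      33 is a leaf — visit 33.
    Visit 20.
  At 29: go right to 15.
    At 15: go left to 36.
      36 is a leaf — visit 36.
    At 15: go right to 17.
      At 17: go left to 23.
        At 23: go left to 34.
          34 is a leaf — visit 34.
        At 23: no right child.
        Visit 23.
      At 17: go right to 9.
        9 is a leaf — visit 9.
      Visit 17.
    Visit 15.
  Visit 29.
Visit 13.
Full post-order sequence: 33, 20, 36, 34, 23, 9, 17, 15, 29, 13.

23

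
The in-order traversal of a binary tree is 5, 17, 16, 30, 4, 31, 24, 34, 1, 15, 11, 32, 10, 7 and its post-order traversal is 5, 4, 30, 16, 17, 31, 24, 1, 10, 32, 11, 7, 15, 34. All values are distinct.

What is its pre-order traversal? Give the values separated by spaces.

The last element of post-order is the root; it splits in-order into left and right subtrees.
Root 34: left subtree has 7 nodes {5, 17, 16, 30, 4, 31, 24}, right has 6 {1, 15, 11, 32, 10, 7}.
  Root 24: left subtree has 6 nodes {5, 17, 16, 30, 4, 31}, right has 0 { }.
    Root 31: left subtree has 5 nodes {5, 17, 16, 30, 4}, right has 0 { }.
      Root 17: left subtree has 1 node {5}, right has 3 {16, 30, 4}.
        Root 16: left subtree has 0 nodes { }, right has 2 {30, 4}.
          Root 30: left subtree has 0 nodes { }, right has 1 {4}.
  Root 15: left subtree has 1 node {1}, right has 4 {11, 32, 10, 7}.
    Root 7: left subtree has 3 nodes {11, 32, 10}, right has 0 { }.
      Root 11: left subtree has 0 nodes { }, right has 2 {32, 10}.
        Root 32: left subtree has 0 nodes { }, right has 1 {10}.

34 24 31 17 5 16 30 4 15 1 7 11 32 10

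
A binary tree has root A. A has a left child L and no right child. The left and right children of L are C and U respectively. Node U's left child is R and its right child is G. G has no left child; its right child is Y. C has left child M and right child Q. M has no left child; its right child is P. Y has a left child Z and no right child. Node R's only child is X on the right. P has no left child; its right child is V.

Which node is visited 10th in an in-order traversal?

In-order visits the left subtree, then the node, then the right subtree.
At A: go left to L.
  At L: go left to C.
    At C: go left to M.
      At M: no left child.
      Visit M.
      At M: go right to P.
        At P: no left child.
        Visit P.
        At P: go right to V.
          V is a leaf — visit V.
    Visit C.
    At C: go right to Q.
      Q is a leaf — visit Q.
  Visit L.
  At L: go right to U.
    At U: go left to R.
      At R: no left child.
      Visit R.
      At R: go right to X.
        X is a leaf — visit X.
    Visit U.
    At U: go right to G.
      At G: no left child.
      Visit G.
      At G: go right to Y.
        At Y: go left to Z.
          Z is a leaf — visit Z.
        Visit Y.
        At Y: no right child.
Visit A.
At A: no right child.
Full in-order sequence: M, P, V, C, Q, L, R, X, U, G, Z, Y, A.

G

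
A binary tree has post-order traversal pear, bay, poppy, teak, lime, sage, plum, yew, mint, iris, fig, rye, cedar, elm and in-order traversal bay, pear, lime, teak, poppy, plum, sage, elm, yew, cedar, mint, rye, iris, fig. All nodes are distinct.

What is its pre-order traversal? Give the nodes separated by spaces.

The last element of post-order is the root; it splits in-order into left and right subtrees.
Root elm: left subtree has 7 nodes {bay, pear, lime, teak, poppy, plum, sage}, right has 6 {yew, cedar, mint, rye, iris, fig}.
  Root plum: left subtree has 5 nodes {bay, pear, lime, teak, poppy}, right has 1 {sage}.
    Root lime: left subtree has 2 nodes {bay, pear}, right has 2 {teak, poppy}.
      Root bay: left subtree has 0 nodes { }, right has 1 {pear}.
      Root teak: left subtree has 0 nodes { }, right has 1 {poppy}.
  Root cedar: left subtree has 1 node {yew}, right has 4 {mint, rye, iris, fig}.
    Root rye: left subtree has 1 node {mint}, right has 2 {iris, fig}.
      Root fig: left subtree has 1 node {iris}, right has 0 { }.

elm plum lime bay pear teak poppy sage cedar yew rye mint fig iris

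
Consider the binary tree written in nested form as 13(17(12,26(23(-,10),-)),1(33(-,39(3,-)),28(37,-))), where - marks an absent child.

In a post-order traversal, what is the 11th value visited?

1

Post-order visits the left subtree, then the right subtree, then the node.
At 13: go left to 17.
  At 17: go left to 12.
    12 is a leaf — visit 12.
  At 17: go right to 26.
    At 26: go left to 23.
      At 23: no left child.
      At 23: go right to 10.
        10 is a leaf — visit 10.
      Visit 23.
    At 26: no right child.
    Visit 26.
  Visit 17.
At 13: go right to 1.
  At 1: go left to 33.
    At 33: no left child.
    At 33: go right to 39.
      At 39: go left to 3.
        3 is a leaf — visit 3.
      At 39: no right child.
      Visit 39.
    Visit 33.
  At 1: go right to 28.
    At 28: go left to 37.
      37 is a leaf — visit 37.
    At 28: no right child.
    Visit 28.
  Visit 1.
Visit 13.
Full post-order sequence: 12, 10, 23, 26, 17, 3, 39, 33, 37, 28, 1, 13.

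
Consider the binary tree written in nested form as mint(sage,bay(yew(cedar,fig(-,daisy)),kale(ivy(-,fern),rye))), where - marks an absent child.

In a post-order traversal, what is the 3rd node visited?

daisy

Post-order visits the left subtree, then the right subtree, then the node.
At mint: go left to sage.
  sage is a leaf — visit sage.
At mint: go right to bay.
  At bay: go left to yew.
    At yew: go left to cedar.
      cedar is a leaf — visit cedar.
    At yew: go right to fig.
      At fig: no left child.
      At fig: go right to daisy.
        daisy is a leaf — visit daisy.
      Visit fig.
    Visit yew.
  At bay: go right to kale.
    At kale: go left to ivy.
      At ivy: no left child.
      At ivy: go right to fern.
        fern is a leaf — visit fern.
      Visit ivy.
    At kale: go right to rye.
      rye is a leaf — visit rye.
    Visit kale.
  Visit bay.
Visit mint.
Full post-order sequence: sage, cedar, daisy, fig, yew, fern, ivy, rye, kale, bay, mint.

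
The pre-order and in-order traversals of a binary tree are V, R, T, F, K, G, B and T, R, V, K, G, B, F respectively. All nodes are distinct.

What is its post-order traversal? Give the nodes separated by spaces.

The first element of pre-order is the root; it splits in-order into left and right subtrees.
Root V: left subtree has 2 nodes {T, R}, right has 4 {K, G, B, F}.
  Root R: left subtree has 1 node {T}, right has 0 { }.
  Root F: left subtree has 3 nodes {K, G, B}, right has 0 { }.
    Root K: left subtree has 0 nodes { }, right has 2 {G, B}.
      Root G: left subtree has 0 nodes { }, right has 1 {B}.

T R B G K F V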